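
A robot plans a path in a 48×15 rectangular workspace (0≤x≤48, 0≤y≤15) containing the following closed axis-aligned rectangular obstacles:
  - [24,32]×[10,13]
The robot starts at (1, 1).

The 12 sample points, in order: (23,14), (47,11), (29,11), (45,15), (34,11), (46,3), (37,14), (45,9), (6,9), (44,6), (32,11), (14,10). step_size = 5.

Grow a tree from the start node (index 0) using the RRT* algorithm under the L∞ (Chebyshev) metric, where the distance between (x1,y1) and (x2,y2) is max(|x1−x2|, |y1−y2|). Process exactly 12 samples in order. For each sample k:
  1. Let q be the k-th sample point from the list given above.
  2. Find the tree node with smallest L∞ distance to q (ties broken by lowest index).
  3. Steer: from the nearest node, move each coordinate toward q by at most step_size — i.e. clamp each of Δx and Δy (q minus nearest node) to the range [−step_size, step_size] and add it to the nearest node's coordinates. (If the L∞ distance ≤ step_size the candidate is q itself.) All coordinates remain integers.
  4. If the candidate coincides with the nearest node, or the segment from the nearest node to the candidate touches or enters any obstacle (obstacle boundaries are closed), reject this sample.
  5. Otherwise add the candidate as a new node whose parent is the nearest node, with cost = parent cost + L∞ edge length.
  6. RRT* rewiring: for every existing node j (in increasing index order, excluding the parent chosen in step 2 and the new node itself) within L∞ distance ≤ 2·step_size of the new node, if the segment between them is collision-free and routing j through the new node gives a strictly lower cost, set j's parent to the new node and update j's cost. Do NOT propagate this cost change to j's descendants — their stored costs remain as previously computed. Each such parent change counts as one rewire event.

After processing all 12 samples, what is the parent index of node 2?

Parent of node 2: 1

1. q=(23,14) nearest=0 d=22 new=(6,6) → add node 1 parent=0 cost=5
2. q=(47,11) nearest=1 d=41 new=(11,11) → add node 2 parent=1 cost=10
3. q=(29,11) nearest=2 d=18 new=(16,11) → add node 3 parent=2 cost=15
4. q=(45,15) nearest=3 d=29 new=(21,15) → add node 4 parent=3 cost=20
5. q=(34,11) nearest=4 d=13 new=(26,11) → blocked by [24,32]×[10,13], reject
6. q=(46,3) nearest=4 d=25 new=(26,10) → blocked by [24,32]×[10,13], reject
7. q=(37,14) nearest=4 d=16 new=(26,14) → add node 5 parent=4 cost=25
8. q=(45,9) nearest=5 d=19 new=(31,9) → blocked by [24,32]×[10,13], reject
9. q=(6,9) nearest=1 d=3 new=(6,9) → add node 6 parent=1 cost=8
10. q=(44,6) nearest=5 d=18 new=(31,9) → blocked by [24,32]×[10,13], reject
11. q=(32,11) nearest=5 d=6 new=(31,11) → blocked by [24,32]×[10,13], reject
12. q=(14,10) nearest=3 d=2 new=(14,10) → add node 7 parent=3 cost=17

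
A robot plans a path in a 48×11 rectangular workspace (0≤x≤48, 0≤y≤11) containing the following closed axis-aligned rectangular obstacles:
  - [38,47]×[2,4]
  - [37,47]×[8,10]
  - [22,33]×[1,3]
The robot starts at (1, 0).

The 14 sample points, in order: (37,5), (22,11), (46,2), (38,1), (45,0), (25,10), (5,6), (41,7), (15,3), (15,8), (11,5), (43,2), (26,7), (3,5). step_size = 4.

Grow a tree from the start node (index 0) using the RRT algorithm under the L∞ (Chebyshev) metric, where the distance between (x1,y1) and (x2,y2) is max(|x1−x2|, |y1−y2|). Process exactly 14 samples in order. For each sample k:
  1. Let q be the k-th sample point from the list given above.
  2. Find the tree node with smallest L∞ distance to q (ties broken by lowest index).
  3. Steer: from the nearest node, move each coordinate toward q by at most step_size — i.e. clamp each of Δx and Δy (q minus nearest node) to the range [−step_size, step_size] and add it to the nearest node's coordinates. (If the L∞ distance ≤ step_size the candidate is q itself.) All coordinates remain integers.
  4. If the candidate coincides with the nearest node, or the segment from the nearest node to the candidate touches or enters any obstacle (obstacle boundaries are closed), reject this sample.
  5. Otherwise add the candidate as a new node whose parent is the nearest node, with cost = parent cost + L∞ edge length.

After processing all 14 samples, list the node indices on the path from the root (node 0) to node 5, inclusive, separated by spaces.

1. q=(37,5) nearest=0 d=36 new=(5,4) → add node 1 parent=0 cost=4
2. q=(22,11) nearest=1 d=17 new=(9,8) → add node 2 parent=1 cost=8
3. q=(46,2) nearest=2 d=37 new=(13,4) → add node 3 parent=2 cost=12
4. q=(38,1) nearest=3 d=25 new=(17,1) → add node 4 parent=3 cost=16
5. q=(45,0) nearest=4 d=28 new=(21,0) → add node 5 parent=4 cost=20
6. q=(25,10) nearest=4 d=9 new=(21,5) → add node 6 parent=4 cost=20
7. q=(5,6) nearest=1 d=2 new=(5,6) → add node 7 parent=1 cost=6
8. q=(41,7) nearest=5 d=20 new=(25,4) → blocked by [22,33]×[1,3], reject
9. q=(15,3) nearest=3 d=2 new=(15,3) → add node 8 parent=3 cost=14
10. q=(15,8) nearest=3 d=4 new=(15,8) → add node 9 parent=3 cost=16
11. q=(11,5) nearest=3 d=2 new=(11,5) → add node 10 parent=3 cost=14
12. q=(43,2) nearest=5 d=22 new=(25,2) → blocked by [22,33]×[1,3], reject
13. q=(26,7) nearest=6 d=5 new=(25,7) → add node 11 parent=6 cost=24
14. q=(3,5) nearest=1 d=2 new=(3,5) → add node 12 parent=1 cost=6

Path: 0 1 2 3 4 5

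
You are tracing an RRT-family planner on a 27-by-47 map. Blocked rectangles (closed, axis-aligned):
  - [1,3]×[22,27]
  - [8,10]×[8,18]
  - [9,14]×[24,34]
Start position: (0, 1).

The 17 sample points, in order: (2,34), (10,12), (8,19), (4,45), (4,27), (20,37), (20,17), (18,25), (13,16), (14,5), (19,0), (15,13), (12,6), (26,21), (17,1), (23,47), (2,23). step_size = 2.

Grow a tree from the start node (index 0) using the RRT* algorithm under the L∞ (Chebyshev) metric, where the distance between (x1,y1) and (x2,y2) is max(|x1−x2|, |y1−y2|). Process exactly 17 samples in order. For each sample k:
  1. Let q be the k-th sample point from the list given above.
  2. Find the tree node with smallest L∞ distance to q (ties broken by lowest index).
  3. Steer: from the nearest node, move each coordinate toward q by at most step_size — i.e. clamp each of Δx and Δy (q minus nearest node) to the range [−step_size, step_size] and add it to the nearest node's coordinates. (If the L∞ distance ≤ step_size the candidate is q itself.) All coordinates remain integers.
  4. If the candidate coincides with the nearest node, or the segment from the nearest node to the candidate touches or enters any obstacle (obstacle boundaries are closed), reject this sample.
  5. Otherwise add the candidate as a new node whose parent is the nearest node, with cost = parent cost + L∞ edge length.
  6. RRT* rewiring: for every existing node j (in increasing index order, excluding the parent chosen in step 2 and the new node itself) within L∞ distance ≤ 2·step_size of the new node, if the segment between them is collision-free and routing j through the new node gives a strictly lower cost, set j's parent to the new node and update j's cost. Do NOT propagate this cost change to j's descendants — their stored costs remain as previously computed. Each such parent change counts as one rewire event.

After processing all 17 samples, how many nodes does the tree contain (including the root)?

Node count: 14

1. q=(2,34) nearest=0 d=33 new=(2,3) → add node 1 parent=0 cost=2
2. q=(10,12) nearest=1 d=9 new=(4,5) → add node 2 parent=1 cost=4
3. q=(8,19) nearest=2 d=14 new=(6,7) → add node 3 parent=2 cost=6
4. q=(4,45) nearest=3 d=38 new=(4,9) → add node 4 parent=3 cost=8
5. q=(4,27) nearest=4 d=18 new=(4,11) → add node 5 parent=4 cost=10
6. q=(20,37) nearest=5 d=26 new=(6,13) → add node 6 parent=5 cost=12
7. q=(20,17) nearest=3 d=14 new=(8,9) → blocked by [8,10]×[8,18], reject
8. q=(18,25) nearest=6 d=12 new=(8,15) → blocked by [8,10]×[8,18], reject
9. q=(13,16) nearest=6 d=7 new=(8,15) → blocked by [8,10]×[8,18], reject
10. q=(14,5) nearest=3 d=8 new=(8,5) → add node 7 parent=3 cost=8
11. q=(19,0) nearest=7 d=11 new=(10,3) → add node 8 parent=7 cost=10
12. q=(15,13) nearest=7 d=8 new=(10,7) → add node 9 parent=7 cost=10
13. q=(12,6) nearest=9 d=2 new=(12,6) → add node 10 parent=9 cost=12
14. q=(26,21) nearest=10 d=15 new=(14,8) → add node 11 parent=10 cost=14
15. q=(17,1) nearest=10 d=5 new=(14,4) → add node 12 parent=10 cost=14
16. q=(23,47) nearest=6 d=34 new=(8,15) → blocked by [8,10]×[8,18], reject
17. q=(2,23) nearest=6 d=10 new=(4,15) → add node 13 parent=6 cost=14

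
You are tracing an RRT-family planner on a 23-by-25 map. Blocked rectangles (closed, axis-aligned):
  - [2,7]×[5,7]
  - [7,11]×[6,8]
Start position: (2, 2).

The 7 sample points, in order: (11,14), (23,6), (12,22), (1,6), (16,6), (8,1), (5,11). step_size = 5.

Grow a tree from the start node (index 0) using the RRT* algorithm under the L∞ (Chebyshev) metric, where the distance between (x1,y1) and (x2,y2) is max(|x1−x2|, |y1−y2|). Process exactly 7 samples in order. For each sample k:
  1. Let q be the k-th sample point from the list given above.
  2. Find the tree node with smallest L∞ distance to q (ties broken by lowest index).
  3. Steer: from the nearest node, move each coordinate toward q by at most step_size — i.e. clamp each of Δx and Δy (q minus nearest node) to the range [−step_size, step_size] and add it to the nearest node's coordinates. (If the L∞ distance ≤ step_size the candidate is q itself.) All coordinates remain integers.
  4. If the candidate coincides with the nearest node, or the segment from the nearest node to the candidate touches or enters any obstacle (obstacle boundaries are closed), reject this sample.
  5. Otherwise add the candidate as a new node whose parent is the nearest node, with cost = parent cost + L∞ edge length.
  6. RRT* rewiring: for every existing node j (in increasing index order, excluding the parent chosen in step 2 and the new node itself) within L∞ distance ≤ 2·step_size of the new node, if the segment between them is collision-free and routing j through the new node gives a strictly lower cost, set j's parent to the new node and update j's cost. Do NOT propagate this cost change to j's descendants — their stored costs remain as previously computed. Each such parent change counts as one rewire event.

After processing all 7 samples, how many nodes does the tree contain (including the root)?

Node count: 4

1. q=(11,14) nearest=0 d=12 new=(7,7) → blocked by [2,7]×[5,7], reject
2. q=(23,6) nearest=0 d=21 new=(7,6) → blocked by [2,7]×[5,7], reject
3. q=(12,22) nearest=0 d=20 new=(7,7) → blocked by [2,7]×[5,7], reject
4. q=(1,6) nearest=0 d=4 new=(1,6) → add node 1 parent=0 cost=4
5. q=(16,6) nearest=0 d=14 new=(7,6) → blocked by [2,7]×[5,7], reject
6. q=(8,1) nearest=0 d=6 new=(7,1) → add node 2 parent=0 cost=5
7. q=(5,11) nearest=1 d=5 new=(5,11) → add node 3 parent=1 cost=9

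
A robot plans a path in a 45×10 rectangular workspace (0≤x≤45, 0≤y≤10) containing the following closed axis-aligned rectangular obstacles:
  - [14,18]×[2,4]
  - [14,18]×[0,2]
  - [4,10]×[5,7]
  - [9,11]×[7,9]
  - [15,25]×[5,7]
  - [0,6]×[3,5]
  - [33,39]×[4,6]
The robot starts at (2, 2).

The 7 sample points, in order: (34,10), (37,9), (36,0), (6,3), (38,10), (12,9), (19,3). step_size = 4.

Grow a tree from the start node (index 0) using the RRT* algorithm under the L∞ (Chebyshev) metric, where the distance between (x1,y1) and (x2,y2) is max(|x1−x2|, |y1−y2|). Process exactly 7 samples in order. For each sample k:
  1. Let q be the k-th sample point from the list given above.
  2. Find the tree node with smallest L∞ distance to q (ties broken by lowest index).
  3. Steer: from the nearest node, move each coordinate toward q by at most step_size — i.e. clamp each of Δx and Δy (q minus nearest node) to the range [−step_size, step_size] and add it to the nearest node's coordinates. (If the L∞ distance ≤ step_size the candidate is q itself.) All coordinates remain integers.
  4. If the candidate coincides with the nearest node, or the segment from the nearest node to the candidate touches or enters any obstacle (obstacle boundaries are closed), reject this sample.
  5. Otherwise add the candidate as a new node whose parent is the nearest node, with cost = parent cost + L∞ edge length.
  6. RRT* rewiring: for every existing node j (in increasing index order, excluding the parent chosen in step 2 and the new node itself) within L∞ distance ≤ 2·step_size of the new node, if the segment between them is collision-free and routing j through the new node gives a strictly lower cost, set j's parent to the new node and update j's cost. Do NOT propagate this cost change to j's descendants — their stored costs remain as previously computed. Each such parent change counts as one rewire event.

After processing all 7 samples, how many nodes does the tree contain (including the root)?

1. q=(34,10) nearest=0 d=32 new=(6,6) → blocked by [4,10]×[5,7], reject
2. q=(37,9) nearest=0 d=35 new=(6,6) → blocked by [4,10]×[5,7], reject
3. q=(36,0) nearest=0 d=34 new=(6,0) → add node 1 parent=0 cost=4
4. q=(6,3) nearest=1 d=3 new=(6,3) → blocked by [0,6]×[3,5], reject
5. q=(38,10) nearest=1 d=32 new=(10,4) → add node 2 parent=1 cost=8
6. q=(12,9) nearest=2 d=5 new=(12,8) → add node 3 parent=2 cost=12
7. q=(19,3) nearest=3 d=7 new=(16,4) → blocked by [14,18]×[2,4], reject

Node count: 4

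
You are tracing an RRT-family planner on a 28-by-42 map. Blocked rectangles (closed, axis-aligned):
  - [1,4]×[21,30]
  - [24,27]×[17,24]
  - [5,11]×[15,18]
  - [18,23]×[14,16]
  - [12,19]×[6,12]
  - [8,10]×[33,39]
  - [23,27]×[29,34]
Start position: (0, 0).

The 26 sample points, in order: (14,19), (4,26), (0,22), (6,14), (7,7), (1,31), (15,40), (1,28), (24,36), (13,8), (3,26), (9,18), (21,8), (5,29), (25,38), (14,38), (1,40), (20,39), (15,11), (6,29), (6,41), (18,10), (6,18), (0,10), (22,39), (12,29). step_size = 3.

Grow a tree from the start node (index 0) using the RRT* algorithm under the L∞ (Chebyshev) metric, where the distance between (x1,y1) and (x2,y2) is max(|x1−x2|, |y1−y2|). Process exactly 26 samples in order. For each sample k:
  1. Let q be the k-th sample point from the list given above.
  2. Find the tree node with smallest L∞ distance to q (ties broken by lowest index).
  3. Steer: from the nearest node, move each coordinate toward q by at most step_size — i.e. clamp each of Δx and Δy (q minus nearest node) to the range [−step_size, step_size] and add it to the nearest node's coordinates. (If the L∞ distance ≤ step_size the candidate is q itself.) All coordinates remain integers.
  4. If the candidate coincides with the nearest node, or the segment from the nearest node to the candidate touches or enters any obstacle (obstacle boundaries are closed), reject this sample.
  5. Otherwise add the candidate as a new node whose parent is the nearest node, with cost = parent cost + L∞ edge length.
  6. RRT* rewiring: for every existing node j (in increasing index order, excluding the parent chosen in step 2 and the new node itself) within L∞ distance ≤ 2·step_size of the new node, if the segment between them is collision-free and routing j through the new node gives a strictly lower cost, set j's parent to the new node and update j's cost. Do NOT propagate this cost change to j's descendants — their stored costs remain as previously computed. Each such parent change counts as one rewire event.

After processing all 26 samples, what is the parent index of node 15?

Parent of node 15: 13

1. q=(14,19) nearest=0 d=19 new=(3,3) → add node 1 parent=0 cost=3
2. q=(4,26) nearest=1 d=23 new=(4,6) → add node 2 parent=1 cost=6
3. q=(0,22) nearest=2 d=16 new=(1,9) → add node 3 parent=2 cost=9
4. q=(6,14) nearest=3 d=5 new=(4,12) → add node 4 parent=3 cost=12
5. q=(7,7) nearest=2 d=3 new=(7,7) → add node 5 parent=2 cost=9
6. q=(1,31) nearest=4 d=19 new=(1,15) → add node 6 parent=4 cost=15
7. q=(15,40) nearest=6 d=25 new=(4,18) → add node 7 parent=6 cost=18
8. q=(1,28) nearest=7 d=10 new=(1,21) → blocked by [1,4]×[21,30], reject
9. q=(24,36) nearest=7 d=20 new=(7,21) → add node 8 parent=7 cost=21
10. q=(13,8) nearest=5 d=6 new=(10,8) → add node 9 parent=5 cost=12
11. q=(3,26) nearest=8 d=5 new=(4,24) → blocked by [1,4]×[21,30], reject
12. q=(9,18) nearest=8 d=3 new=(9,18) → blocked by [5,11]×[15,18], reject
13. q=(21,8) nearest=9 d=11 new=(13,8) → blocked by [12,19]×[6,12], reject
14. q=(5,29) nearest=8 d=8 new=(5,24) → add node 10 parent=8 cost=24
15. q=(25,38) nearest=8 d=18 new=(10,24) → add node 11 parent=8 cost=24
16. q=(14,38) nearest=10 d=14 new=(8,27) → add node 12 parent=10 cost=27
17. q=(1,40) nearest=12 d=13 new=(5,30) → add node 13 parent=12 cost=30
18. q=(20,39) nearest=12 d=12 new=(11,30) → add node 14 parent=12 cost=30
19. q=(15,11) nearest=9 d=5 new=(13,11) → blocked by [12,19]×[6,12], reject
20. q=(6,29) nearest=13 d=1 new=(6,29) → add node 15 parent=13 cost=31
21. q=(6,41) nearest=13 d=11 new=(6,33) → add node 16 parent=13 cost=33
22. q=(18,10) nearest=9 d=8 new=(13,10) → blocked by [12,19]×[6,12], reject
23. q=(6,18) nearest=7 d=2 new=(6,18) → blocked by [5,11]×[15,18], reject
24. q=(0,10) nearest=3 d=1 new=(0,10) → add node 17 parent=3 cost=10
25. q=(22,39) nearest=14 d=11 new=(14,33) → add node 18 parent=14 cost=33
26. q=(12,29) nearest=14 d=1 new=(12,29) → add node 19 parent=14 cost=31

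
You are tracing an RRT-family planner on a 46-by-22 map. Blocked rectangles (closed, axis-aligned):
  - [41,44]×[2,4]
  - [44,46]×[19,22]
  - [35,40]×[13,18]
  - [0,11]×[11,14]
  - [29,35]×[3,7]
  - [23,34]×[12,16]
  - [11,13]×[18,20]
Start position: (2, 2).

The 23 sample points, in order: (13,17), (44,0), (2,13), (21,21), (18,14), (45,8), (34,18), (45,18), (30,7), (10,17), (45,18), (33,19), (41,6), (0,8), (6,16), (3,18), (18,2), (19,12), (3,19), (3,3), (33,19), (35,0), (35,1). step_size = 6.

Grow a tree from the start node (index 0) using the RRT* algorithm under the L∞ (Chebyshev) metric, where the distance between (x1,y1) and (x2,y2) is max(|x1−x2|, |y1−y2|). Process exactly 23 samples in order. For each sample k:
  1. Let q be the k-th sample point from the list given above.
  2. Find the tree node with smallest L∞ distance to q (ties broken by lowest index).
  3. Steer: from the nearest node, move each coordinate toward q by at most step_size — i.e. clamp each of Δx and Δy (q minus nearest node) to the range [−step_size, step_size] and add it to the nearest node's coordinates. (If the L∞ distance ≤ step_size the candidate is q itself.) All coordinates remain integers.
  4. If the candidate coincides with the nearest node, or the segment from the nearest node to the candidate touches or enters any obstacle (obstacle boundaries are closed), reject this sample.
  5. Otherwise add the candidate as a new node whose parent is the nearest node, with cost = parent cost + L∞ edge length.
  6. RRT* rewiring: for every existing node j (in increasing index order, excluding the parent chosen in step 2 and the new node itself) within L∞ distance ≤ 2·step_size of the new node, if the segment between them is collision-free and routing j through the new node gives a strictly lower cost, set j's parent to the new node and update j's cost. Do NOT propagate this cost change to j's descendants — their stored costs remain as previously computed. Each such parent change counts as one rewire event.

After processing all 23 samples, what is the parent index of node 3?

Parent of node 3: 2

1. q=(13,17) nearest=0 d=15 new=(8,8) → add node 1 parent=0 cost=6
2. q=(44,0) nearest=1 d=36 new=(14,2) → add node 2 parent=1 cost=12
3. q=(2,13) nearest=1 d=6 new=(2,13) → blocked by [0,11]×[11,14], reject
4. q=(21,21) nearest=1 d=13 new=(14,14) → blocked by [0,11]×[11,14], reject
5. q=(18,14) nearest=1 d=10 new=(14,14) → blocked by [0,11]×[11,14], reject
6. q=(45,8) nearest=2 d=31 new=(20,8) → add node 3 parent=2 cost=18
7. q=(34,18) nearest=3 d=14 new=(26,14) → blocked by [23,34]×[12,16], reject
8. q=(45,18) nearest=3 d=25 new=(26,14) → blocked by [23,34]×[12,16], reject
9. q=(30,7) nearest=3 d=10 new=(26,7) → add node 4 parent=3 cost=24
10. q=(10,17) nearest=1 d=9 new=(10,14) → blocked by [0,11]×[11,14], reject
11. q=(45,18) nearest=4 d=19 new=(32,13) → blocked by [23,34]×[12,16], reject
12. q=(33,19) nearest=4 d=12 new=(32,13) → blocked by [23,34]×[12,16], reject
13. q=(41,6) nearest=4 d=15 new=(32,6) → blocked by [29,35]×[3,7], reject
14. q=(0,8) nearest=0 d=6 new=(0,8) → add node 5 parent=0 cost=6
15. q=(6,16) nearest=1 d=8 new=(6,14) → blocked by [0,11]×[11,14], reject
16. q=(3,18) nearest=1 d=10 new=(3,14) → blocked by [0,11]×[11,14], reject
17. q=(18,2) nearest=2 d=4 new=(18,2) → add node 6 parent=2 cost=16
18. q=(19,12) nearest=3 d=4 new=(19,12) → add node 7 parent=3 cost=22
19. q=(3,19) nearest=1 d=11 new=(3,14) → blocked by [0,11]×[11,14], reject
20. q=(3,3) nearest=0 d=1 new=(3,3) → add node 8 parent=0 cost=1
21. q=(33,19) nearest=4 d=12 new=(32,13) → blocked by [23,34]×[12,16], reject
22. q=(35,0) nearest=4 d=9 new=(32,1) → blocked by [29,35]×[3,7], reject
23. q=(35,1) nearest=4 d=9 new=(32,1) → blocked by [29,35]×[3,7], reject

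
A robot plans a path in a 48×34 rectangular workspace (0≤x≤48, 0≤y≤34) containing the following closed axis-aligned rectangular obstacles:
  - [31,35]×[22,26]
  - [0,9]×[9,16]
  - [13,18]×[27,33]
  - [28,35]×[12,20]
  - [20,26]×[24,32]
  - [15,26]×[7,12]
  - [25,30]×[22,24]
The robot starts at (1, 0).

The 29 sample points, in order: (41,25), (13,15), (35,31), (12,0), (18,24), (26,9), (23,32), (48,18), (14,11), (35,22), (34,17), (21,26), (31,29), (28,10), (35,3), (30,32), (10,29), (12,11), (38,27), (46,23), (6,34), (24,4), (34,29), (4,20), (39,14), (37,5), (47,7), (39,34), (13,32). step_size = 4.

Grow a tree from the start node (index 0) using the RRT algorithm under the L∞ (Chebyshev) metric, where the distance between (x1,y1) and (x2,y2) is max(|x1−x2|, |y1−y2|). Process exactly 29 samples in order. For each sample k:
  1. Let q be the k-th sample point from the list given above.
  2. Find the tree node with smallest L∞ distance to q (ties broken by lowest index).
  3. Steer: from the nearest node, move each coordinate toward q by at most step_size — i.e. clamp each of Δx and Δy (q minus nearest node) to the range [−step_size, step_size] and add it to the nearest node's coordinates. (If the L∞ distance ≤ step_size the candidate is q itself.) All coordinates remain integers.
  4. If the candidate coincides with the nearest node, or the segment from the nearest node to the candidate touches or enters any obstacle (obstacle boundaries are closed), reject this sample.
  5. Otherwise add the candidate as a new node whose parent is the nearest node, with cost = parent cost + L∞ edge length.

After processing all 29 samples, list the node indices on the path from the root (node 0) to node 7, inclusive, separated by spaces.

Path: 0 1 2 3 5 6 7

1. q=(41,25) nearest=0 d=40 new=(5,4) → add node 1 parent=0 cost=4
2. q=(13,15) nearest=1 d=11 new=(9,8) → add node 2 parent=1 cost=8
3. q=(35,31) nearest=2 d=26 new=(13,12) → add node 3 parent=2 cost=12
4. q=(12,0) nearest=1 d=7 new=(9,0) → add node 4 parent=1 cost=8
5. q=(18,24) nearest=3 d=12 new=(17,16) → add node 5 parent=3 cost=16
6. q=(26,9) nearest=5 d=9 new=(21,12) → blocked by [15,26]×[7,12], reject
7. q=(23,32) nearest=5 d=16 new=(21,20) → add node 6 parent=5 cost=20
8. q=(48,18) nearest=6 d=27 new=(25,18) → add node 7 parent=6 cost=24
9. q=(14,11) nearest=3 d=1 new=(14,11) → add node 8 parent=3 cost=13
10. q=(35,22) nearest=7 d=10 new=(29,22) → blocked by [25,30]×[22,24], reject
11. q=(34,17) nearest=7 d=9 new=(29,17) → blocked by [28,35]×[12,20], reject
12. q=(21,26) nearest=6 d=6 new=(21,24) → blocked by [20,26]×[24,32], reject
13. q=(31,29) nearest=6 d=10 new=(25,24) → blocked by [20,26]×[24,32], reject
14. q=(28,10) nearest=7 d=8 new=(28,14) → blocked by [28,35]×[12,20], reject
15. q=(35,3) nearest=7 d=15 new=(29,14) → blocked by [28,35]×[12,20], reject
16. q=(30,32) nearest=6 d=12 new=(25,24) → blocked by [20,26]×[24,32], reject
17. q=(10,29) nearest=6 d=11 new=(17,24) → add node 9 parent=6 cost=24
18. q=(12,11) nearest=3 d=1 new=(12,11) → add node 10 parent=3 cost=13
19. q=(38,27) nearest=7 d=13 new=(29,22) → blocked by [25,30]×[22,24], reject
20. q=(46,23) nearest=7 d=21 new=(29,22) → blocked by [25,30]×[22,24], reject
21. q=(6,34) nearest=9 d=11 new=(13,28) → blocked by [13,18]×[27,33], reject
22. q=(24,4) nearest=8 d=10 new=(18,7) → blocked by [15,26]×[7,12], reject
23. q=(34,29) nearest=7 d=11 new=(29,22) → blocked by [25,30]×[22,24], reject
24. q=(4,20) nearest=3 d=9 new=(9,16) → blocked by [0,9]×[9,16], reject
25. q=(39,14) nearest=7 d=14 new=(29,14) → blocked by [28,35]×[12,20], reject
26. q=(37,5) nearest=7 d=13 new=(29,14) → blocked by [28,35]×[12,20], reject
27. q=(47,7) nearest=7 d=22 new=(29,14) → blocked by [28,35]×[12,20], reject
28. q=(39,34) nearest=7 d=16 new=(29,22) → blocked by [25,30]×[22,24], reject
29. q=(13,32) nearest=9 d=8 new=(13,28) → blocked by [13,18]×[27,33], reject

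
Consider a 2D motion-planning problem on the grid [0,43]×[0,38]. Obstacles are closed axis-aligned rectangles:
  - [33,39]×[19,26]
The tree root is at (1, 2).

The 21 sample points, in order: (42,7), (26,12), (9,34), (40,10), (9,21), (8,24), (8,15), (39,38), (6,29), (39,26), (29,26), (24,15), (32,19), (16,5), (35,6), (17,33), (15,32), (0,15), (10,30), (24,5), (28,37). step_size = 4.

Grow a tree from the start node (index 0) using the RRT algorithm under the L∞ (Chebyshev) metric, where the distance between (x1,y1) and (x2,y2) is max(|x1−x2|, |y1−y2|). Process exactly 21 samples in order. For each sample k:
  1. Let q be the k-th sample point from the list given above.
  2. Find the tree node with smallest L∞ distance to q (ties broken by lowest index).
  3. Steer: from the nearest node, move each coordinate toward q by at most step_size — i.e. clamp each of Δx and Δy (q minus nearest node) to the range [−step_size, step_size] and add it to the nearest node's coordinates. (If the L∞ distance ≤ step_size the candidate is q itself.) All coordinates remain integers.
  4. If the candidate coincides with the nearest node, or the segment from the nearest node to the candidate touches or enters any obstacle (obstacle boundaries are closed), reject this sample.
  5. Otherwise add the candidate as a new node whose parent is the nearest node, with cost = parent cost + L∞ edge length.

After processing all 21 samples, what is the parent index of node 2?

1. q=(42,7) nearest=0 d=41 new=(5,6) → add node 1 parent=0 cost=4
2. q=(26,12) nearest=1 d=21 new=(9,10) → add node 2 parent=1 cost=8
3. q=(9,34) nearest=2 d=24 new=(9,14) → add node 3 parent=2 cost=12
4. q=(40,10) nearest=2 d=31 new=(13,10) → add node 4 parent=2 cost=12
5. q=(9,21) nearest=3 d=7 new=(9,18) → add node 5 parent=3 cost=16
6. q=(8,24) nearest=5 d=6 new=(8,22) → add node 6 parent=5 cost=20
7. q=(8,15) nearest=3 d=1 new=(8,15) → add node 7 parent=3 cost=13
8. q=(39,38) nearest=4 d=28 new=(17,14) → add node 8 parent=4 cost=16
9. q=(6,29) nearest=6 d=7 new=(6,26) → add node 9 parent=6 cost=24
10. q=(39,26) nearest=8 d=22 new=(21,18) → add node 10 parent=8 cost=20
11. q=(29,26) nearest=10 d=8 new=(25,22) → add node 11 parent=10 cost=24
12. q=(24,15) nearest=10 d=3 new=(24,15) → add node 12 parent=10 cost=23
13. q=(32,19) nearest=11 d=7 new=(29,19) → add node 13 parent=11 cost=28
14. q=(16,5) nearest=4 d=5 new=(16,6) → add node 14 parent=4 cost=16
15. q=(35,6) nearest=12 d=11 new=(28,11) → add node 15 parent=12 cost=27
16. q=(17,33) nearest=6 d=11 new=(12,26) → add node 16 parent=6 cost=24
17. q=(15,32) nearest=16 d=6 new=(15,30) → add node 17 parent=16 cost=28
18. q=(0,15) nearest=6 d=8 new=(4,18) → add node 18 parent=6 cost=24
19. q=(10,30) nearest=9 d=4 new=(10,30) → add node 19 parent=9 cost=28
20. q=(24,5) nearest=15 d=6 new=(24,7) → add node 20 parent=15 cost=31
21. q=(28,37) nearest=17 d=13 new=(19,34) → add node 21 parent=17 cost=32

Parent of node 2: 1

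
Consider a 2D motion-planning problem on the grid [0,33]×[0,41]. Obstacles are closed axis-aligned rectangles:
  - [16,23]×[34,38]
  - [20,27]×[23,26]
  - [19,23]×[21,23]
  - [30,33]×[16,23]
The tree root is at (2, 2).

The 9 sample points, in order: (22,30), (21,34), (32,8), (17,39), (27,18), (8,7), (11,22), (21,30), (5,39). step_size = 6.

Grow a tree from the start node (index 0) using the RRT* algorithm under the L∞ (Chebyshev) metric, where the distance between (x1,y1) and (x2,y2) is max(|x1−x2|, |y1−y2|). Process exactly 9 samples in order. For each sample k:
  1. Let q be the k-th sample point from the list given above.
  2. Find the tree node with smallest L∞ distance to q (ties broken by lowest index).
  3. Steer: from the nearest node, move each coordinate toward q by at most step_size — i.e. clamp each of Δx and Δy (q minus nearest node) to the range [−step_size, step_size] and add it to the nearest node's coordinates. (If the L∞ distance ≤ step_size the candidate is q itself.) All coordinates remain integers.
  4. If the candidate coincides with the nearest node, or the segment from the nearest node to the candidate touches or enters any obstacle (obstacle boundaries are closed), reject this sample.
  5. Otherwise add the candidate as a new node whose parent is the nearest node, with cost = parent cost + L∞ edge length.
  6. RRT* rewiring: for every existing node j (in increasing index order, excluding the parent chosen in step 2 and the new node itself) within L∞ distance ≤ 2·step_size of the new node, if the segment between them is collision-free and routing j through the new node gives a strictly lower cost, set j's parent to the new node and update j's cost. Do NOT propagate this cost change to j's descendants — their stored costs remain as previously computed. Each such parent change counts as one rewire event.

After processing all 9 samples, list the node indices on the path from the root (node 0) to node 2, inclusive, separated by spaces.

1. q=(22,30) nearest=0 d=28 new=(8,8) → add node 1 parent=0 cost=6
2. q=(21,34) nearest=1 d=26 new=(14,14) → add node 2 parent=1 cost=12
3. q=(32,8) nearest=2 d=18 new=(20,8) → add node 3 parent=2 cost=18
4. q=(17,39) nearest=2 d=25 new=(17,20) → add node 4 parent=2 cost=18
5. q=(27,18) nearest=3 d=10 new=(26,14) → add node 5 parent=3 cost=24
6. q=(8,7) nearest=1 d=1 new=(8,7) → add node 6 parent=1 cost=7
7. q=(11,22) nearest=4 d=6 new=(11,22) → add node 7 parent=4 cost=24
8. q=(21,30) nearest=4 d=10 new=(21,26) → blocked by [20,27]×[23,26], reject
9. q=(5,39) nearest=7 d=17 new=(5,28) → add node 8 parent=7 cost=30

Path: 0 1 2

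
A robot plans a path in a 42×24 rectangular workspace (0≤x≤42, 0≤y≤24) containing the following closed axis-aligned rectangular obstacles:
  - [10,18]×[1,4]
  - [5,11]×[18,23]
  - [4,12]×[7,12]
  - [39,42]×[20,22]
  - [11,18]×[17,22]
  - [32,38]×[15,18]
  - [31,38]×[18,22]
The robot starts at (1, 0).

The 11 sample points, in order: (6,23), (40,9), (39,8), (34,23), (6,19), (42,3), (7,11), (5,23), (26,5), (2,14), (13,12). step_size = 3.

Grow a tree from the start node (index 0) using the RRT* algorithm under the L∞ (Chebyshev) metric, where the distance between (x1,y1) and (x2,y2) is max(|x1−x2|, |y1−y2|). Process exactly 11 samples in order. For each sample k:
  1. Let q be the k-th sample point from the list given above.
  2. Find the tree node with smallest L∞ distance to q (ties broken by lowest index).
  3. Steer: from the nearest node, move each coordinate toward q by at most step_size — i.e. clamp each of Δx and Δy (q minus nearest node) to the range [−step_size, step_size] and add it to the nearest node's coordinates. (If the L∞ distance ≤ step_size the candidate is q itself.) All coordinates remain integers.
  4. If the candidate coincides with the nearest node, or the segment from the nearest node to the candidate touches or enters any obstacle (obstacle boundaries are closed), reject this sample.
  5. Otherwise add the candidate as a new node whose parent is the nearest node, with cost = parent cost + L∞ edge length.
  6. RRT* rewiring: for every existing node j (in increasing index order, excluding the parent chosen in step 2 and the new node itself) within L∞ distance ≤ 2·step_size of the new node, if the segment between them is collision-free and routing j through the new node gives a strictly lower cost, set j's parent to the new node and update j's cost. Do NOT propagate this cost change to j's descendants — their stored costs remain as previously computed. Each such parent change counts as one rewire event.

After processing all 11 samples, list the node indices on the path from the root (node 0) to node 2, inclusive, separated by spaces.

Path: 0 1 2

1. q=(6,23) nearest=0 d=23 new=(4,3) → add node 1 parent=0 cost=3
2. q=(40,9) nearest=1 d=36 new=(7,6) → add node 2 parent=1 cost=6
3. q=(39,8) nearest=2 d=32 new=(10,8) → blocked by [4,12]×[7,12], reject
4. q=(34,23) nearest=2 d=27 new=(10,9) → blocked by [4,12]×[7,12], reject
5. q=(6,19) nearest=2 d=13 new=(6,9) → blocked by [4,12]×[7,12], reject
6. q=(42,3) nearest=2 d=35 new=(10,3) → blocked by [10,18]×[1,4], reject
7. q=(7,11) nearest=2 d=5 new=(7,9) → blocked by [4,12]×[7,12], reject
8. q=(5,23) nearest=2 d=17 new=(5,9) → blocked by [4,12]×[7,12], reject
9. q=(26,5) nearest=2 d=19 new=(10,5) → add node 3 parent=2 cost=9
10. q=(2,14) nearest=2 d=8 new=(4,9) → blocked by [4,12]×[7,12], reject
11. q=(13,12) nearest=2 d=6 new=(10,9) → blocked by [4,12]×[7,12], reject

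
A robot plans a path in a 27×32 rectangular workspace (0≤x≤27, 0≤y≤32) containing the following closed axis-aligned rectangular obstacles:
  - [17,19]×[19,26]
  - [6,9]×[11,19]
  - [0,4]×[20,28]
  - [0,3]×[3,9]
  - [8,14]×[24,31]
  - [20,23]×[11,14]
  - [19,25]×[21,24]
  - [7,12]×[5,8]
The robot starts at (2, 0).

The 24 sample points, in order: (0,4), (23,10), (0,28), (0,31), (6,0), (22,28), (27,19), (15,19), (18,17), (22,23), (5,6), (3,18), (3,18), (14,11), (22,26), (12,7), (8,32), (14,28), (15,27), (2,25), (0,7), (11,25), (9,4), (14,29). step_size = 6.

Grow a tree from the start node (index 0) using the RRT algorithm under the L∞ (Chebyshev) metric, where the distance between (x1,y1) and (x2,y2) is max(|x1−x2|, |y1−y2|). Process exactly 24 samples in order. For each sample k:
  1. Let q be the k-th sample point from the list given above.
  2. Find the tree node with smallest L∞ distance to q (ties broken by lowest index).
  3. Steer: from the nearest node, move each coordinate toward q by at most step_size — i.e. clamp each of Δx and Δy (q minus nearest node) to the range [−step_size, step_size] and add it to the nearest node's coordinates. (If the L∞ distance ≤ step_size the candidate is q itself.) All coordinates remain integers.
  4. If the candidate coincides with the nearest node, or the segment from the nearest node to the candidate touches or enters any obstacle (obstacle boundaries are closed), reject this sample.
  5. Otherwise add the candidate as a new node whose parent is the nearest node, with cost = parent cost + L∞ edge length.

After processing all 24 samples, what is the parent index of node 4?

1. q=(0,4) nearest=0 d=4 new=(0,4) → blocked by [0,3]×[3,9], reject
2. q=(23,10) nearest=0 d=21 new=(8,6) → blocked by [7,12]×[5,8], reject
3. q=(0,28) nearest=0 d=28 new=(0,6) → blocked by [0,3]×[3,9], reject
4. q=(0,31) nearest=0 d=31 new=(0,6) → blocked by [0,3]×[3,9], reject
5. q=(6,0) nearest=0 d=4 new=(6,0) → add node 1 parent=0 cost=4
6. q=(22,28) nearest=0 d=28 new=(8,6) → blocked by [7,12]×[5,8], reject
7. q=(27,19) nearest=1 d=21 new=(12,6) → blocked by [7,12]×[5,8], reject
8. q=(15,19) nearest=0 d=19 new=(8,6) → blocked by [7,12]×[5,8], reject
9. q=(18,17) nearest=0 d=17 new=(8,6) → blocked by [7,12]×[5,8], reject
10. q=(22,23) nearest=0 d=23 new=(8,6) → blocked by [7,12]×[5,8], reject
11. q=(5,6) nearest=0 d=6 new=(5,6) → add node 2 parent=0 cost=6
12. q=(3,18) nearest=2 d=12 new=(3,12) → add node 3 parent=2 cost=12
13. q=(3,18) nearest=3 d=6 new=(3,18) → add node 4 parent=3 cost=18
14. q=(14,11) nearest=2 d=9 new=(11,11) → blocked by [7,12]×[5,8], reject
15. q=(22,26) nearest=3 d=19 new=(9,18) → blocked by [6,9]×[11,19], reject
16. q=(12,7) nearest=1 d=7 new=(12,6) → blocked by [7,12]×[5,8], reject
17. q=(8,32) nearest=4 d=14 new=(8,24) → blocked by [8,14]×[24,31], reject
18. q=(14,28) nearest=4 d=11 new=(9,24) → blocked by [8,14]×[24,31], reject
19. q=(15,27) nearest=4 d=12 new=(9,24) → blocked by [8,14]×[24,31], reject
20. q=(2,25) nearest=4 d=7 new=(2,24) → blocked by [0,4]×[20,28], reject
21. q=(0,7) nearest=2 d=5 new=(0,7) → blocked by [0,3]×[3,9], reject
22. q=(11,25) nearest=4 d=8 new=(9,24) → blocked by [8,14]×[24,31], reject
23. q=(9,4) nearest=1 d=4 new=(9,4) → add node 5 parent=1 cost=8
24. q=(14,29) nearest=4 d=11 new=(9,24) → blocked by [8,14]×[24,31], reject

Parent of node 4: 3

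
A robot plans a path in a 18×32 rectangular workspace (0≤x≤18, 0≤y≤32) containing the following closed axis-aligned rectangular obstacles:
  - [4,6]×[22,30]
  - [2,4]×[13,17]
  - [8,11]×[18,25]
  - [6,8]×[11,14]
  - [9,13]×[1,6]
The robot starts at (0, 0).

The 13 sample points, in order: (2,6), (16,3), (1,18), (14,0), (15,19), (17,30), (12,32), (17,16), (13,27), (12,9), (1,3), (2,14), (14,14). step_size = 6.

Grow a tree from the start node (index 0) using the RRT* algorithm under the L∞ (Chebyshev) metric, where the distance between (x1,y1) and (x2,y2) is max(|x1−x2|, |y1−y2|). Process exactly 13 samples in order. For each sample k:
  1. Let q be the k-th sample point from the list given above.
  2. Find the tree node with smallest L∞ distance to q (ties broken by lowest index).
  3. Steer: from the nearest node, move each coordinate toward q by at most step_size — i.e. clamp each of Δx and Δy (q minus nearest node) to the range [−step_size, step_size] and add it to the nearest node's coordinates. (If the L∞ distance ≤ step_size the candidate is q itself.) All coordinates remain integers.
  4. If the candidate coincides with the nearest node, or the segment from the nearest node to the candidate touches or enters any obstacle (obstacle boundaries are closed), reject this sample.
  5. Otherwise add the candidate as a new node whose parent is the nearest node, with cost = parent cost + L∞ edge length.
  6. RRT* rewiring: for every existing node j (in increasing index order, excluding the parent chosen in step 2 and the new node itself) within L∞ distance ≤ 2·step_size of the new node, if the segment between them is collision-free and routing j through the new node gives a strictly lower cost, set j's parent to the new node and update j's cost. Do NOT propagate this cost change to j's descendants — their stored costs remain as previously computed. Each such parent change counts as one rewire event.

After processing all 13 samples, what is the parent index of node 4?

Parent of node 4: 0

1. q=(2,6) nearest=0 d=6 new=(2,6) → add node 1 parent=0 cost=6
2. q=(16,3) nearest=1 d=14 new=(8,3) → add node 2 parent=1 cost=12
3. q=(1,18) nearest=1 d=12 new=(1,12) → add node 3 parent=1 cost=12
4. q=(14,0) nearest=2 d=6 new=(14,0) → blocked by [9,13]×[1,6], reject
5. q=(15,19) nearest=1 d=13 new=(8,12) → blocked by [6,8]×[11,14], reject
6. q=(17,30) nearest=3 d=18 new=(7,18) → blocked by [2,4]×[13,17], reject
7. q=(12,32) nearest=3 d=20 new=(7,18) → blocked by [2,4]×[13,17], reject
8. q=(17,16) nearest=2 d=13 new=(14,9) → blocked by [9,13]×[1,6], reject
9. q=(13,27) nearest=3 d=15 new=(7,18) → blocked by [2,4]×[13,17], reject
10. q=(12,9) nearest=2 d=6 new=(12,9) → blocked by [9,13]×[1,6], reject
11. q=(1,3) nearest=0 d=3 new=(1,3) → add node 4 parent=0 cost=3; rewire 2→4 (10<12)
12. q=(2,14) nearest=3 d=2 new=(2,14) → blocked by [2,4]×[13,17], reject
13. q=(14,14) nearest=2 d=11 new=(14,9) → blocked by [9,13]×[1,6], reject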